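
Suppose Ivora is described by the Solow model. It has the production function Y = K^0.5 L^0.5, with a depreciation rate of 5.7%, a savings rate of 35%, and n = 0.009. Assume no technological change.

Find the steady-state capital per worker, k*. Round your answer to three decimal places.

k* ≈ 28.122

Steady state requires s·f(k) = (n + δ)·k, i.e. s·k^α = (n + δ)·k.
Rearranging, k^(1−α) = s / (n + δ).
k^0.5 = 0.35 / (0.009 + 0.057) = 0.35 / 0.066 = 5.3030
k* = 5.3030^(1/0.5) ≈ 28.1218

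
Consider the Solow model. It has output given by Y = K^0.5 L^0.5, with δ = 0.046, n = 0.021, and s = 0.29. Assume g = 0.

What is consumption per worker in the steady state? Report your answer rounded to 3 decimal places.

At the steady state, Δk = 0, so s·k^α = (n + δ)·k.
Rearranging, k^(1−α) = s / (n + δ).
k^0.5 = 0.29 / (0.021 + 0.046) = 0.29 / 0.067 = 4.3284
k* = 4.3284^(1/0.5) ≈ 18.7350
y* = (k*)^α = 18.7350^0.5 ≈ 4.3284
c* = (1 − s)·y* = (1 − 0.29) × 4.3284 ≈ 3.0732

c* = 3.073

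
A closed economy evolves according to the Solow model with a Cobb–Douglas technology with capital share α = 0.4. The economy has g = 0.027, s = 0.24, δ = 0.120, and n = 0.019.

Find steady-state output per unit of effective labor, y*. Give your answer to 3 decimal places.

y* = 1.279

Steady state requires s·f(k) = (n + g + δ)·k, i.e. s·k^α = (n + g + δ)·k.
Rearranging, k^(1−α) = s / (n + g + δ).
k^0.6 = 0.24 / (0.019 + 0.027 + 0.120) = 0.24 / 0.166 = 1.4458
k* = 1.4458^(1/0.6) ≈ 1.8486
y* = (k*)^α = 1.8486^0.4 ≈ 1.2786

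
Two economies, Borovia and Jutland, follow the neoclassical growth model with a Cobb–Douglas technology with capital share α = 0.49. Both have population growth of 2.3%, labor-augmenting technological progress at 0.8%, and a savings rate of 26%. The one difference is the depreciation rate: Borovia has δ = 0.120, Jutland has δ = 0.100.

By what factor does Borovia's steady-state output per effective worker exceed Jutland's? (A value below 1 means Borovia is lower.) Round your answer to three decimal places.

Steady-state y* = [s/(n + g + δ)]^(α/(1−α)), so the ratio is [ (s_B/(n + g + δ)_B) / (s_J/(n + g + δ)_J) ]^0.9608.
s_B/(n + g + δ)_B = 0.26/0.151 = 1.7219; s_J/(n + g + δ)_J = 0.26/0.131 = 1.9847.
Ratio = (1.7219/1.9847)^0.9608 = 0.8676^0.9608 ≈ 0.8724

y*_B / y*_J ≈ 0.872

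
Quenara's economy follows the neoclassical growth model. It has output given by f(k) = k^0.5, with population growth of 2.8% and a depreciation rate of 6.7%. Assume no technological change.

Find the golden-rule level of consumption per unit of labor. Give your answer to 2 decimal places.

c_gold ≈ 2.63

At the golden rule, f'(k) = n + δ, so α·k^(α−1) = n + δ and k_gold = (α/(n + δ))^(1/(1−α)).
k_gold = (0.5/0.095)^(1/0.5) = 5.2632^2 ≈ 27.7013
c_gold = f(k_gold) − (n + δ)·k_gold = 5.2632 − 0.095×27.7013 ≈ 2.6316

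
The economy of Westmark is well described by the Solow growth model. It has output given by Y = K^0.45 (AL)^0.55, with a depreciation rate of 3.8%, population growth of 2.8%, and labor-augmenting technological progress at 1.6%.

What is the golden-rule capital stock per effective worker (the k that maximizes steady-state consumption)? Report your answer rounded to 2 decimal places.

k_gold ≈ 22.10

The golden rule sets f'(k) = n + g + δ, i.e. α·k^(α−1) = n + g + δ.
So k^(1−α) = α / (n + g + δ) = 0.45 / 0.082 = 5.4878.
k_gold = 5.4878^(1/0.55) ≈ 22.0984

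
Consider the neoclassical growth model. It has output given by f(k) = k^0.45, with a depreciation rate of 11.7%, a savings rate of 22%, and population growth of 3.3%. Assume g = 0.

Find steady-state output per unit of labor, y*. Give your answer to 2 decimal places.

y* = 1.37

In steady state, investment equals break-even investment: s·k^α = (n + δ)·k.
Dividing both sides by k: k^(1−α) = s / (n + δ).
k^0.55 = 0.22 / (0.033 + 0.117) = 0.22 / 0.150 = 1.4667
k* = 1.4667^(1/0.55) ≈ 2.0065
y* = (k*)^α = 2.0065^0.45 ≈ 1.3680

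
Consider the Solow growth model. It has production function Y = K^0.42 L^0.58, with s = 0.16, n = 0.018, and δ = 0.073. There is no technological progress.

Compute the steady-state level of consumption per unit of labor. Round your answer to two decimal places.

At the steady state, Δk = 0, so s·k^α = (n + δ)·k.
Rearranging, k^(1−α) = s / (n + δ).
k^0.58 = 0.16 / (0.018 + 0.073) = 0.16 / 0.091 = 1.7582
k* = 1.7582^(1/0.58) ≈ 2.6456
y* = (k*)^α = 2.6456^0.42 ≈ 1.5047
c* = (1 − s)·y* = (1 − 0.16) × 1.5047 ≈ 1.2639

c* = 1.26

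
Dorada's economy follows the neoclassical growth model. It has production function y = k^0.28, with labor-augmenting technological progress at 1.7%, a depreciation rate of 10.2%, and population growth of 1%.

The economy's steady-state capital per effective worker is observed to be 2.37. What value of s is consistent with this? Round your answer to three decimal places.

Steady state requires s·f(k) = (n + g + δ)·k, i.e. s·k^α = (n + g + δ)·k.
So s / (n + g + δ) = (k*)^(1−α) = 2.37^0.72 = 1.8613.
Therefore s = 1.8613 × (n + g + δ) = 1.8613 × 0.129 = 0.2401.

s ≈ 0.240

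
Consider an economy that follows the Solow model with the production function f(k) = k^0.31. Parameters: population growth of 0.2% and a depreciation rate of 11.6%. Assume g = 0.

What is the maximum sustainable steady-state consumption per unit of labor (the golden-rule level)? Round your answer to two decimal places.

At the golden rule, f'(k) = n + δ, so α·k^(α−1) = n + δ and k_gold = (α/(n + δ))^(1/(1−α)).
k_gold = (0.31/0.118)^(1/0.69) = 2.6271^1.4493 ≈ 4.0546
c_gold = f(k_gold) − (n + δ)·k_gold = 1.5433 − 0.118×4.0546 ≈ 1.0649

c_gold ≈ 1.06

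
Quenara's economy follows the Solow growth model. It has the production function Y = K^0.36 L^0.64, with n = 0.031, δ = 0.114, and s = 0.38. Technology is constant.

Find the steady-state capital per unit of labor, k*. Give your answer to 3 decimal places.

k* = 4.506

Steady state requires s·f(k) = (n + δ)·k, i.e. s·k^α = (n + δ)·k.
Rearranging, k^(1−α) = s / (n + δ).
k^0.64 = 0.38 / (0.031 + 0.114) = 0.38 / 0.145 = 2.6207
k* = 2.6207^(1/0.64) ≈ 4.5059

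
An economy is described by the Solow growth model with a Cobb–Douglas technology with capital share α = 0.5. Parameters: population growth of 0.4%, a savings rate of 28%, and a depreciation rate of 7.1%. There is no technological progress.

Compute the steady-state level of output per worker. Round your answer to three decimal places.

y* ≈ 3.733

In steady state, investment equals break-even investment: s·k^α = (n + δ)·k.
Rearranging, k^(1−α) = s / (n + δ).
k^0.5 = 0.28 / (0.004 + 0.071) = 0.28 / 0.075 = 3.7333
k* = 3.7333^(1/0.5) ≈ 13.9375
y* = (k*)^α = 13.9375^0.5 ≈ 3.7333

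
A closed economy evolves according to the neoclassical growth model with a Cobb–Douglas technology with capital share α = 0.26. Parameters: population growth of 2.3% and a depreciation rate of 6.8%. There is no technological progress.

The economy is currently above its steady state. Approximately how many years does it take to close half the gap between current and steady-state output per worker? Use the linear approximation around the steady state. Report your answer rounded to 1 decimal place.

Near the steady state the convergence rate is λ = (1 − α)(n + δ).
λ = (1 − 0.26) × 0.091 = 0.74 × 0.091 = 0.06734
Half-life = ln 2 / λ = 0.6931 / 0.06734 ≈ 10.29 years

t_½ ≈ 10.3 years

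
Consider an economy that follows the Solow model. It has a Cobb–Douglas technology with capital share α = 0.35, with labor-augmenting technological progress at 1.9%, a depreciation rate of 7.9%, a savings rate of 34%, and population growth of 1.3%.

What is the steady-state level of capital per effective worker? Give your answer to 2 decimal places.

In steady state, investment equals break-even investment: s·k^α = (n + g + δ)·k.
Dividing both sides by k: k^(1−α) = s / (n + g + δ).
k^0.65 = 0.34 / (0.013 + 0.019 + 0.079) = 0.34 / 0.111 = 3.0631
k* = 3.0631^(1/0.65) ≈ 5.5968

k* = 5.60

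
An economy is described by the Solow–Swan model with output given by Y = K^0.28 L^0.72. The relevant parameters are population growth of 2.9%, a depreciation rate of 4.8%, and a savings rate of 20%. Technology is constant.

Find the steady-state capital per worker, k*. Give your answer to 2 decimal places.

In steady state, investment equals break-even investment: s·k^α = (n + δ)·k.
Dividing both sides by k: k^(1−α) = s / (n + δ).
k^0.72 = 0.20 / (0.029 + 0.048) = 0.20 / 0.077 = 2.5974
k* = 2.5974^(1/0.72) ≈ 3.7649

k* = 3.76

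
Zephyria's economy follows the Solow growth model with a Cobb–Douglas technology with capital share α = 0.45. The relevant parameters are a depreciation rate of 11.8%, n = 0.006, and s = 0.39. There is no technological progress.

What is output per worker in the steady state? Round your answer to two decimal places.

y* = 2.55

Steady state requires s·f(k) = (n + δ)·k, i.e. s·k^α = (n + δ)·k.
Dividing both sides by k: k^(1−α) = s / (n + δ).
k^0.55 = 0.39 / (0.006 + 0.118) = 0.39 / 0.124 = 3.1452
k* = 3.1452^(1/0.55) ≈ 8.0318
y* = (k*)^α = 8.0318^0.45 ≈ 2.5537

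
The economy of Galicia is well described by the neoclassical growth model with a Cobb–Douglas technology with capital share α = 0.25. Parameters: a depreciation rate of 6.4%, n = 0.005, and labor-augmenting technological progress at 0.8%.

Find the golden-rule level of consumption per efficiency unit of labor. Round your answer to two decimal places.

c_gold ≈ 1.11

At the golden rule, f'(k) = n + g + δ, so α·k^(α−1) = n + g + δ and k_gold = (α/(n + g + δ))^(1/(1−α)).
k_gold = (0.25/0.077)^(1/0.75) = 3.2468^1.3333 ≈ 4.8075
c_gold = f(k_gold) − (n + g + δ)·k_gold = 1.4807 − 0.077×4.8075 ≈ 1.1105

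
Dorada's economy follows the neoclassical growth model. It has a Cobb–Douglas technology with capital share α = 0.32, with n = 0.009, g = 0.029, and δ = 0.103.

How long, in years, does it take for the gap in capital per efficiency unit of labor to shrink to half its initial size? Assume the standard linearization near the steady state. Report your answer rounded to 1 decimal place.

t_½ ≈ 7.2 years

Near the steady state the convergence rate is λ = (1 − α)(n + g + δ).
λ = (1 − 0.32) × 0.141 = 0.68 × 0.141 = 0.09588
Half-life = ln 2 / λ = 0.6931 / 0.09588 ≈ 7.23 years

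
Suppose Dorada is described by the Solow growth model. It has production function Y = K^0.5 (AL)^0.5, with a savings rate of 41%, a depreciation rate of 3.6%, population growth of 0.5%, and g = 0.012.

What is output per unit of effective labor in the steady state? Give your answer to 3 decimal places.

y* ≈ 7.736

In steady state, investment equals break-even investment: s·k^α = (n + g + δ)·k.
Rearranging, k^(1−α) = s / (n + g + δ).
k^0.5 = 0.41 / (0.005 + 0.012 + 0.036) = 0.41 / 0.053 = 7.7358
k* = 7.7358^(1/0.5) ≈ 59.8426
y* = (k*)^α = 59.8426^0.5 ≈ 7.7358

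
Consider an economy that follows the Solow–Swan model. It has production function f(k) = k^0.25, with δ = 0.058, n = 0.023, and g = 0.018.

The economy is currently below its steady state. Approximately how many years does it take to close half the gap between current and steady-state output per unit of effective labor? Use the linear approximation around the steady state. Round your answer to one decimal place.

about 9.3 years

Near the steady state the convergence rate is λ = (1 − α)(n + g + δ).
λ = (1 − 0.25) × 0.099 = 0.75 × 0.099 = 0.07425
Half-life = ln 2 / λ = 0.6931 / 0.07425 ≈ 9.33 years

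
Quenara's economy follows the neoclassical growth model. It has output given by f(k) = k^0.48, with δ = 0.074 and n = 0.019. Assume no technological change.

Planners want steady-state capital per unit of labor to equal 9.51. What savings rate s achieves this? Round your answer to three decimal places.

s ≈ 0.300

Steady state requires s·f(k) = (n + δ)·k, i.e. s·k^α = (n + δ)·k.
So s / (n + δ) = (k*)^(1−α) = 9.51^0.52 = 3.2259.
Therefore s = 3.2259 × (n + δ) = 3.2259 × 0.093 = 0.3000.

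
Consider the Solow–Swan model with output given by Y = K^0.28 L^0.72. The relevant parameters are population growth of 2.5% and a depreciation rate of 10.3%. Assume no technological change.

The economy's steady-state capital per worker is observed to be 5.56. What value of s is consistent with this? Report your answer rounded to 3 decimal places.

At the steady state, Δk = 0, so s·k^α = (n + δ)·k.
So s / (n + δ) = (k*)^(1−α) = 5.56^0.72 = 3.4392.
Therefore s = 3.4392 × (n + δ) = 3.4392 × 0.128 = 0.4402.

s ≈ 0.440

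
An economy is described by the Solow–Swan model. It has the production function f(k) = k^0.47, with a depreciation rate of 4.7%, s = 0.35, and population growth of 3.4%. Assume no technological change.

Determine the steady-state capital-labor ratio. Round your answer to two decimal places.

At the steady state, Δk = 0, so s·k^α = (n + δ)·k.
Rearranging, k^(1−α) = s / (n + δ).
k^0.53 = 0.35 / (0.034 + 0.047) = 0.35 / 0.081 = 4.3210
k* = 4.3210^(1/0.53) ≈ 15.8203

k* ≈ 15.82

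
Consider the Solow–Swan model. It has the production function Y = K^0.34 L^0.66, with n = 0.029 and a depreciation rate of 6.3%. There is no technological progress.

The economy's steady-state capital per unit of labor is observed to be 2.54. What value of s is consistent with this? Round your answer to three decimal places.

s ≈ 0.170

In steady state, investment equals break-even investment: s·k^α = (n + δ)·k.
So s / (n + δ) = (k*)^(1−α) = 2.54^0.66 = 1.8501.
Therefore s = 1.8501 × (n + δ) = 1.8501 × 0.092 = 0.1702.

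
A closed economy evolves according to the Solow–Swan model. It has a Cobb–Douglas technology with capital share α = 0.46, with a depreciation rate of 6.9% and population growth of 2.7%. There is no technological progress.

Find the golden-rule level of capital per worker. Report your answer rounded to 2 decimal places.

k_gold ≈ 18.20

The golden rule sets f'(k) = n + δ, i.e. α·k^(α−1) = n + δ.
So k^(1−α) = α / (n + δ) = 0.46 / 0.096 = 4.7917.
k_gold = 4.7917^(1/0.54) ≈ 18.2040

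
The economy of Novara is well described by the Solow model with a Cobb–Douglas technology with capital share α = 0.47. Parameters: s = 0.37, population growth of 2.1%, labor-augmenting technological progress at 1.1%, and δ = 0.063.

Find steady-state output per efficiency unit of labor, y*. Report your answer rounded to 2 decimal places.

y* = 3.34

At the steady state, Δk = 0, so s·k^α = (n + g + δ)·k.
Dividing both sides by k: k^(1−α) = s / (n + g + δ).
k^0.53 = 0.37 / (0.021 + 0.011 + 0.063) = 0.37 / 0.095 = 3.8947
k* = 3.8947^(1/0.53) ≈ 13.0047
y* = (k*)^α = 13.0047^0.47 ≈ 3.3391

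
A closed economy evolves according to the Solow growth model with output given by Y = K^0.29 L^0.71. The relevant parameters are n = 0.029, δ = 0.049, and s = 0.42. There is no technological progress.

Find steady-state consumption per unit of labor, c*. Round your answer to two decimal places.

In steady state, investment equals break-even investment: s·k^α = (n + δ)·k.
Rearranging, k^(1−α) = s / (n + δ).
k^0.71 = 0.42 / (0.029 + 0.049) = 0.42 / 0.078 = 5.3846
k* = 5.3846^(1/0.71) ≈ 10.7101
y* = (k*)^α = 10.7101^0.29 ≈ 1.9890
c* = (1 − s)·y* = (1 − 0.42) × 1.9890 ≈ 1.1536

c* = 1.15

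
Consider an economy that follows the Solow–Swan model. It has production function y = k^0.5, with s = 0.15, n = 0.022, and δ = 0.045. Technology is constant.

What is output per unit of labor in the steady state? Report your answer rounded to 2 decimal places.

Steady state requires s·f(k) = (n + δ)·k, i.e. s·k^α = (n + δ)·k.
Dividing both sides by k: k^(1−α) = s / (n + δ).
k^0.5 = 0.15 / (0.022 + 0.045) = 0.15 / 0.067 = 2.2388
k* = 2.2388^(1/0.5) ≈ 5.0122
y* = (k*)^α = 5.0122^0.5 ≈ 2.2388

y* = 2.24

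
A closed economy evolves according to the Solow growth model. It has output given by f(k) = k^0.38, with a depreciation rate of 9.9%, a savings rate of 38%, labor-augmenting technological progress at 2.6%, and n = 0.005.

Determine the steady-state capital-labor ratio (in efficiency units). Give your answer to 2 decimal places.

k* = 5.64

Steady state requires s·f(k) = (n + g + δ)·k, i.e. s·k^α = (n + g + δ)·k.
Dividing both sides by k: k^(1−α) = s / (n + g + δ).
k^0.62 = 0.38 / (0.005 + 0.026 + 0.099) = 0.38 / 0.130 = 2.9231
k* = 2.9231^(1/0.62) ≈ 5.6411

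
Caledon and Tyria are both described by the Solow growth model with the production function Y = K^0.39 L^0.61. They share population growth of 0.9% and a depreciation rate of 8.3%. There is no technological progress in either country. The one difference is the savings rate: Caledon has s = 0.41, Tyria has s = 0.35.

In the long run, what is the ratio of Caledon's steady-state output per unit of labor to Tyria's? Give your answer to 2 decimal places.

ratio ≈ 1.11

Steady-state y* = [s/(n + δ)]^(α/(1−α)), so the ratio is [ (s_C/(n + δ)_C) / (s_T/(n + δ)_T) ]^0.6393.
s_C/(n + δ)_C = 0.41/0.092 = 4.4565; s_T/(n + δ)_T = 0.35/0.092 = 3.8043.
Ratio = (4.4565/3.8043)^0.6393 = 1.1714^0.6393 ≈ 1.1064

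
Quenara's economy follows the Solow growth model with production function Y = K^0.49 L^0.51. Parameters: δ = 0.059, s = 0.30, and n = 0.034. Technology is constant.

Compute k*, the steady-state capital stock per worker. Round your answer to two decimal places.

In steady state, investment equals break-even investment: s·k^α = (n + δ)·k.
Dividing both sides by k: k^(1−α) = s / (n + δ).
k^0.51 = 0.30 / (0.034 + 0.059) = 0.30 / 0.093 = 3.2258
k* = 3.2258^(1/0.51) ≈ 9.9387

k* = 9.94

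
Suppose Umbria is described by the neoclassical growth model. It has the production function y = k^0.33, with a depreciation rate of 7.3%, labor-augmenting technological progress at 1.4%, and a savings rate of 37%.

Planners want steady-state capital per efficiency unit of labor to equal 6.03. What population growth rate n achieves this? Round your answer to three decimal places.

Steady state requires s·f(k) = (n + g + δ)·k, i.e. s·k^α = (n + g + δ)·k.
So s / (n + g + δ) = (k*)^(1−α) = 6.03^0.67 = 3.3328.
Therefore n + g + δ = s / 3.3328 = 0.37 / 3.3328 = 0.1110, so n = 0.1110 − 0.087 = 0.0240.

n ≈ 0.024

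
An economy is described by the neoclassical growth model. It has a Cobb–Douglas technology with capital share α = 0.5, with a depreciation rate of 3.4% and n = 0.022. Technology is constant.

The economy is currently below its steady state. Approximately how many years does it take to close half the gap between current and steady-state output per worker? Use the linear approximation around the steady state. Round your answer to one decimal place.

about 24.8 years

Near the steady state the convergence rate is λ = (1 − α)(n + δ).
λ = (1 − 0.5) × 0.056 = 0.5 × 0.056 = 0.0280
Half-life = ln 2 / λ = 0.6931 / 0.0280 ≈ 24.75 years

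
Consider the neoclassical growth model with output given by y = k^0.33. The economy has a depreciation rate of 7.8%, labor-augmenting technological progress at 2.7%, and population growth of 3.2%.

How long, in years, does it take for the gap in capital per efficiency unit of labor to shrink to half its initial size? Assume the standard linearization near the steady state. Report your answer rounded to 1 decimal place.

half-life ≈ 7.6 years

Near the steady state the convergence rate is λ = (1 − α)(n + g + δ).
λ = (1 − 0.33) × 0.137 = 0.67 × 0.137 = 0.09179
Half-life = ln 2 / λ = 0.6931 / 0.09179 ≈ 7.55 years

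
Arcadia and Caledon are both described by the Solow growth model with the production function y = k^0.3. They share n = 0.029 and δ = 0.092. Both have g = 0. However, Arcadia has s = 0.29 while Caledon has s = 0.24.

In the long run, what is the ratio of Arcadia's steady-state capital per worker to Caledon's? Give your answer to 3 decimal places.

Steady-state k* = [s/(n + δ)]^(1/(1−α)), so the ratio is [ (s_A/(n + δ)_A) / (s_C/(n + δ)_C) ]^1.4286.
s_A/(n + δ)_A = 0.29/0.121 = 2.3967; s_C/(n + δ)_C = 0.24/0.121 = 1.9835.
Ratio = (2.3967/1.9835)^1.4286 = 1.2083^1.4286 ≈ 1.3104

k*_A / k*_C ≈ 1.310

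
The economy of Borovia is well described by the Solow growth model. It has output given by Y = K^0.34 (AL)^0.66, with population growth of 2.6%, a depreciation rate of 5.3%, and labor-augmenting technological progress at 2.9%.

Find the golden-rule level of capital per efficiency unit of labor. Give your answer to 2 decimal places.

k_gold ≈ 5.68

The golden rule sets f'(k) = n + g + δ, i.e. α·k^(α−1) = n + g + δ.
So k^(1−α) = α / (n + g + δ) = 0.34 / 0.108 = 3.1481.
k_gold = 3.1481^(1/0.66) ≈ 5.6835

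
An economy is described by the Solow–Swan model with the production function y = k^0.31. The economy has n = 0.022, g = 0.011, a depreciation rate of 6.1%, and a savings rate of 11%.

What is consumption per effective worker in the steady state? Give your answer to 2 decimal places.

At the steady state, Δk = 0, so s·k^α = (n + g + δ)·k.
Rearranging, k^(1−α) = s / (n + g + δ).
k^0.69 = 0.11 / (0.022 + 0.011 + 0.061) = 0.11 / 0.094 = 1.1702
k* = 1.1702^(1/0.69) ≈ 1.2558
y* = (k*)^α = 1.2558^0.31 ≈ 1.0732
c* = (1 − s)·y* = (1 − 0.11) × 1.0732 ≈ 0.9551

c* ≈ 0.96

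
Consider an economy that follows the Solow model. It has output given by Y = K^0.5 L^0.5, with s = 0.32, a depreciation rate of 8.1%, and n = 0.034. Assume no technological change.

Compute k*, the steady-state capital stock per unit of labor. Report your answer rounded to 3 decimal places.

k* = 7.743

In steady state, investment equals break-even investment: s·k^α = (n + δ)·k.
Dividing both sides by k: k^(1−α) = s / (n + δ).
k^0.5 = 0.32 / (0.034 + 0.081) = 0.32 / 0.115 = 2.7826
k* = 2.7826^(1/0.5) ≈ 7.7429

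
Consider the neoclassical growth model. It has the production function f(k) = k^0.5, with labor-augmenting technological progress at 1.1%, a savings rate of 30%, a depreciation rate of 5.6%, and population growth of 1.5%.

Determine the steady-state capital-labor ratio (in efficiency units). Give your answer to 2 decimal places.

k* = 13.38

At the steady state, Δk = 0, so s·k^α = (n + g + δ)·k.
Rearranging, k^(1−α) = s / (n + g + δ).
k^0.5 = 0.30 / (0.015 + 0.011 + 0.056) = 0.30 / 0.082 = 3.6585
k* = 3.6585^(1/0.5) ≈ 13.3846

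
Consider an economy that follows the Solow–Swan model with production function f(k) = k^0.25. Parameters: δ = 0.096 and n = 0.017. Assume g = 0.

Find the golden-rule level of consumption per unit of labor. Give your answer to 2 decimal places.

At the golden rule, f'(k) = n + δ, so α·k^(α−1) = n + δ and k_gold = (α/(n + δ))^(1/(1−α)).
k_gold = (0.25/0.113)^(1/0.75) = 2.2124^1.3333 ≈ 2.8827
c_gold = f(k_gold) − (n + δ)·k_gold = 1.3030 − 0.113×2.8827 ≈ 0.9773

c_gold ≈ 0.98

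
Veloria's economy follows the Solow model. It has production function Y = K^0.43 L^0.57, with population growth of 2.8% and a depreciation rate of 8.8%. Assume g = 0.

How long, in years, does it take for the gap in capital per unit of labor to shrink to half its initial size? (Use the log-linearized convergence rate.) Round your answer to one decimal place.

Near the steady state the convergence rate is λ = (1 − α)(n + δ).
λ = (1 − 0.43) × 0.116 = 0.57 × 0.116 = 0.06612
Half-life = ln 2 / λ = 0.6931 / 0.06612 ≈ 10.48 years

half-life ≈ 10.5 years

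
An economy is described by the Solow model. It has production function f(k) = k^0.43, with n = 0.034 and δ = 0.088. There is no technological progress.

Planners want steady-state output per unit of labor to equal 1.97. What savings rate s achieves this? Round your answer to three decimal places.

In steady state, investment equals break-even investment: s·k^α = (n + δ)·k.
Since y* = [s/(n + δ)]^(α/(1−α)), we have s/(n + δ) = (y*)^((1−α)/α) = 1.97^1.3256 = 2.4567.
Therefore s = 2.4567 × (n + δ) = 2.4567 × 0.122 = 0.2997.

s ≈ 0.300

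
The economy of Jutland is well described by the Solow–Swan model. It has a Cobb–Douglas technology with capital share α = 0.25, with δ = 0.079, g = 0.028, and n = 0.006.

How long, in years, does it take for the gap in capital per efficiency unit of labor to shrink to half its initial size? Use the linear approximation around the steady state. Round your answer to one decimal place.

Near the steady state the convergence rate is λ = (1 − α)(n + g + δ).
λ = (1 − 0.25) × 0.113 = 0.75 × 0.113 = 0.08475
Half-life = ln 2 / λ = 0.6931 / 0.08475 ≈ 8.18 years

t_½ ≈ 8.2 years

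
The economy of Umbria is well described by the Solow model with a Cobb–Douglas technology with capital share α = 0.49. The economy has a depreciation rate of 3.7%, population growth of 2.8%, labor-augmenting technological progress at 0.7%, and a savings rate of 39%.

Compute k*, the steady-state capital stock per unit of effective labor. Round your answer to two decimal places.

At the steady state, Δk = 0, so s·k^α = (n + g + δ)·k.
Rearranging, k^(1−α) = s / (n + g + δ).
k^0.51 = 0.39 / (0.028 + 0.007 + 0.037) = 0.39 / 0.072 = 5.4167
k* = 5.4167^(1/0.51) ≈ 27.4597

k* = 27.46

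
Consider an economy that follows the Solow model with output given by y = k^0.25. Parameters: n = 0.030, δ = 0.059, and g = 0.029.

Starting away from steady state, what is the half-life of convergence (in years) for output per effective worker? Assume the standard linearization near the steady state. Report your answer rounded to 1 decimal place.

Near the steady state the convergence rate is λ = (1 − α)(n + g + δ).
λ = (1 − 0.25) × 0.118 = 0.75 × 0.118 = 0.0885
Half-life = ln 2 / λ = 0.6931 / 0.0885 ≈ 7.83 years

about 7.8 years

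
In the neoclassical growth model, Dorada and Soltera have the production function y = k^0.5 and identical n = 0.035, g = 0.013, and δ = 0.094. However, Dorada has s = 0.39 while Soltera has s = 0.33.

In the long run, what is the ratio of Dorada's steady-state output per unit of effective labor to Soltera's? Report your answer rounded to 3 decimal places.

y*_D / y*_S ≈ 1.182

Steady-state y* = [s/(n + g + δ)]^(α/(1−α)), so the ratio is [ (s_D/(n + g + δ)_D) / (s_S/(n + g + δ)_S) ]^1.
s_D/(n + g + δ)_D = 0.39/0.142 = 2.7465; s_S/(n + g + δ)_S = 0.33/0.142 = 2.3239.
Ratio = (2.7465/2.3239)^1 = 1.1818^1 ≈ 1.1818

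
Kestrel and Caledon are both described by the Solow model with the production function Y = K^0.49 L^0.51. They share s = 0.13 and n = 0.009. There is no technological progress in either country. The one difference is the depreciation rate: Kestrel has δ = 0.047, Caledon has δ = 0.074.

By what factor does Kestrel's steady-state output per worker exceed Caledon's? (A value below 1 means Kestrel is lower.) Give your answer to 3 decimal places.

Steady-state y* = [s/(n + δ)]^(α/(1−α)), so the ratio is [ (s_K/(n + δ)_K) / (s_C/(n + δ)_C) ]^0.9608.
s_K/(n + δ)_K = 0.13/0.056 = 2.3214; s_C/(n + δ)_C = 0.13/0.083 = 1.5663.
Ratio = (2.3214/1.5663)^0.9608 = 1.4821^0.9608 ≈ 1.4594

y*_K / y*_C ≈ 1.459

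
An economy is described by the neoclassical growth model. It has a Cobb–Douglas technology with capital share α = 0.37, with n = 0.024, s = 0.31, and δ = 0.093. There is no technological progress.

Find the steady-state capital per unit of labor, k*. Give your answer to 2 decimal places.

Steady state requires s·f(k) = (n + δ)·k, i.e. s·k^α = (n + δ)·k.
Dividing both sides by k: k^(1−α) = s / (n + δ).
k^0.63 = 0.31 / (0.024 + 0.093) = 0.31 / 0.117 = 2.6496
k* = 2.6496^(1/0.63) ≈ 4.6959

k* ≈ 4.70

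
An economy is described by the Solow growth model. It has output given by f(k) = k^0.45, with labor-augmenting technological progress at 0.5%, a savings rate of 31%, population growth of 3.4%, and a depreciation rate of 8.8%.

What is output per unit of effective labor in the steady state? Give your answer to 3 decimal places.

Steady state requires s·f(k) = (n + g + δ)·k, i.e. s·k^α = (n + g + δ)·k.
Dividing both sides by k: k^(1−α) = s / (n + g + δ).
k^0.55 = 0.31 / (0.034 + 0.005 + 0.088) = 0.31 / 0.127 = 2.4409
k* = 2.4409^(1/0.55) ≈ 5.0657
y* = (k*)^α = 5.0657^0.45 ≈ 2.0753

y* ≈ 2.075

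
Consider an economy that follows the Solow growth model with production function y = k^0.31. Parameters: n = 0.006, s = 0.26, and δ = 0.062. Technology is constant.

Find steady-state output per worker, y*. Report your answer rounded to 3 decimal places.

y* ≈ 1.827

Steady state requires s·f(k) = (n + δ)·k, i.e. s·k^α = (n + δ)·k.
Rearranging, k^(1−α) = s / (n + δ).
k^0.69 = 0.26 / (0.006 + 0.062) = 0.26 / 0.068 = 3.8235
k* = 3.8235^(1/0.69) ≈ 6.9847
y* = (k*)^α = 6.9847^0.31 ≈ 1.8268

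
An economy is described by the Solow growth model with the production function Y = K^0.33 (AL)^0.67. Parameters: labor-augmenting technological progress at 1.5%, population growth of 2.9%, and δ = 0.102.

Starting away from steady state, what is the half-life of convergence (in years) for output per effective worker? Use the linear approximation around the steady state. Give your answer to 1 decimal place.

Near the steady state the convergence rate is λ = (1 − α)(n + g + δ).
λ = (1 − 0.33) × 0.146 = 0.67 × 0.146 = 0.09782
Half-life = ln 2 / λ = 0.6931 / 0.09782 ≈ 7.09 years

t_½ ≈ 7.1 years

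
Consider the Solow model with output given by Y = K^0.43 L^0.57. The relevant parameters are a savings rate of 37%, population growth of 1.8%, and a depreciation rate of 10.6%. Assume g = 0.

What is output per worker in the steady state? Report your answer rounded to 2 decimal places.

y* = 2.28

In steady state, investment equals break-even investment: s·k^α = (n + δ)·k.
Rearranging, k^(1−α) = s / (n + δ).
k^0.57 = 0.37 / (0.018 + 0.106) = 0.37 / 0.124 = 2.9839
k* = 2.9839^(1/0.57) ≈ 6.8070
y* = (k*)^α = 6.8070^0.43 ≈ 2.2812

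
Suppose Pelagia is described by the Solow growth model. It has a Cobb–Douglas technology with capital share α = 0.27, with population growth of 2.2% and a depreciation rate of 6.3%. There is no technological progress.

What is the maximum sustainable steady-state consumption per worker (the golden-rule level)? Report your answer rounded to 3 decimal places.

At the golden rule, f'(k) = n + δ, so α·k^(α−1) = n + δ and k_gold = (α/(n + δ))^(1/(1−α)).
k_gold = (0.27/0.085)^(1/0.73) = 3.1765^1.3699 ≈ 4.8710
c_gold = f(k_gold) − (n + δ)·k_gold = 1.5334 − 0.085×4.8710 ≈ 1.1194

c_gold ≈ 1.119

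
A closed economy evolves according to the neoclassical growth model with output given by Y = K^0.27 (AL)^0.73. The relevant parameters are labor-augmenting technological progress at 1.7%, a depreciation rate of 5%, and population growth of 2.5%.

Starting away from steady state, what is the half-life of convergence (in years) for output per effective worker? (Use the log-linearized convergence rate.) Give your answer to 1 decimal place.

Near the steady state the convergence rate is λ = (1 − α)(n + g + δ).
λ = (1 − 0.27) × 0.092 = 0.73 × 0.092 = 0.06716
Half-life = ln 2 / λ = 0.6931 / 0.06716 ≈ 10.32 years

half-life ≈ 10.3 years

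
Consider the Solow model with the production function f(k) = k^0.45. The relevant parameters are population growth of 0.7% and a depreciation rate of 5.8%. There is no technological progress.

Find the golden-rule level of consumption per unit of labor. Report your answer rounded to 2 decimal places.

c_gold ≈ 2.68

At the golden rule, f'(k) = n + δ, so α·k^(α−1) = n + δ and k_gold = (α/(n + δ))^(1/(1−α)).
k_gold = (0.45/0.065)^(1/0.55) = 6.9231^1.8182 ≈ 33.7159
c_gold = f(k_gold) − (n + δ)·k_gold = 4.8700 − 0.065×33.7159 ≈ 2.6785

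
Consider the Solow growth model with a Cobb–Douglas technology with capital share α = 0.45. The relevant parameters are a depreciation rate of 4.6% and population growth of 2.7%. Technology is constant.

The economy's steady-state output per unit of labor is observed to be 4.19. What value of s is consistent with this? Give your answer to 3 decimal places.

Steady state requires s·f(k) = (n + δ)·k, i.e. s·k^α = (n + δ)·k.
Since y* = [s/(n + δ)]^(α/(1−α)), we have s/(n + δ) = (y*)^((1−α)/α) = 4.19^1.2222 = 5.7606.
Therefore s = 5.7606 × (n + δ) = 5.7606 × 0.073 = 0.4205.

s ≈ 0.421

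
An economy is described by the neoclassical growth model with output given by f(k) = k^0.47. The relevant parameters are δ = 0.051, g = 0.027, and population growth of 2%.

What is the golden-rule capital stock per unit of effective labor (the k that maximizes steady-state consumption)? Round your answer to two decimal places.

k_gold ≈ 19.26

The golden rule sets f'(k) = n + g + δ, i.e. α·k^(α−1) = n + g + δ.
So k^(1−α) = α / (n + g + δ) = 0.47 / 0.098 = 4.7959.
k_gold = 4.7959^(1/0.53) ≈ 19.2602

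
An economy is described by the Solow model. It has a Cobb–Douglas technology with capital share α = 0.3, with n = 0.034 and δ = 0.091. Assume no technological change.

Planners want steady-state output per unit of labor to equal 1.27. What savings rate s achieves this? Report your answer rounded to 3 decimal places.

s ≈ 0.218

In steady state, investment equals break-even investment: s·k^α = (n + δ)·k.
Since y* = [s/(n + δ)]^(α/(1−α)), we have s/(n + δ) = (y*)^((1−α)/α) = 1.27^2.3333 = 1.7466.
Therefore s = 1.7466 × (n + δ) = 1.7466 × 0.125 = 0.2183.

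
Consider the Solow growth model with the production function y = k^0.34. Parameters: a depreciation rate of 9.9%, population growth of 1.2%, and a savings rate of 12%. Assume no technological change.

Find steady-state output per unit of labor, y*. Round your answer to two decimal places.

y* = 1.04

Steady state requires s·f(k) = (n + δ)·k, i.e. s·k^α = (n + δ)·k.
Rearranging, k^(1−α) = s / (n + δ).
k^0.66 = 0.12 / (0.012 + 0.099) = 0.12 / 0.111 = 1.0811
k* = 1.0811^(1/0.66) ≈ 1.1254
y* = (k*)^α = 1.1254^0.34 ≈ 1.0410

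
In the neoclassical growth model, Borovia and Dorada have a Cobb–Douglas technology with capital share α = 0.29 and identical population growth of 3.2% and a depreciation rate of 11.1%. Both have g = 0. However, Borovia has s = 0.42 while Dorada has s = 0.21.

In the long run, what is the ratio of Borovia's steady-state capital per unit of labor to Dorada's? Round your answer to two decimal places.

k*_B / k*_D ≈ 2.65

Steady-state k* = [s/(n + δ)]^(1/(1−α)), so the ratio is [ (s_B/(n + δ)_B) / (s_D/(n + δ)_D) ]^1.4085.
s_B/(n + δ)_B = 0.42/0.143 = 2.9371; s_D/(n + δ)_D = 0.21/0.143 = 1.4685.
Ratio = (2.9371/1.4685)^1.4085 = 2.0001^1.4085 ≈ 2.6548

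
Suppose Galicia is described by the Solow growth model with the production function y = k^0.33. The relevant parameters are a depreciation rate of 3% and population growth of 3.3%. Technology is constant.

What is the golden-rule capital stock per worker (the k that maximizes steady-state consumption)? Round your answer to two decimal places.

k_gold ≈ 11.84

The golden rule sets f'(k) = n + δ, i.e. α·k^(α−1) = n + δ.
So k^(1−α) = α / (n + δ) = 0.33 / 0.063 = 5.2381.
k_gold = 5.2381^(1/0.67) ≈ 11.8411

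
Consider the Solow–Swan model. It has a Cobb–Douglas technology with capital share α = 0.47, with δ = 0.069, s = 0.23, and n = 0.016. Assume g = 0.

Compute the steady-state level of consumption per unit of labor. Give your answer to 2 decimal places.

In steady state, investment equals break-even investment: s·k^α = (n + δ)·k.
Dividing both sides by k: k^(1−α) = s / (n + δ).
k^0.53 = 0.23 / (0.016 + 0.069) = 0.23 / 0.085 = 2.7059
k* = 2.7059^(1/0.53) ≈ 6.5416
y* = (k*)^α = 6.5416^0.47 ≈ 2.4175
c* = (1 − s)·y* = (1 − 0.23) × 2.4175 ≈ 1.8615

c* ≈ 1.86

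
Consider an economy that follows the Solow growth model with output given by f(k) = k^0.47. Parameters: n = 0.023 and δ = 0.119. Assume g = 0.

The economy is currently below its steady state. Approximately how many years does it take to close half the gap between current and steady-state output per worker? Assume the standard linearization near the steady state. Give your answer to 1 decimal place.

Near the steady state the convergence rate is λ = (1 − α)(n + δ).
λ = (1 − 0.47) × 0.142 = 0.53 × 0.142 = 0.07526
Half-life = ln 2 / λ = 0.6931 / 0.07526 ≈ 9.21 years

half-life ≈ 9.2 years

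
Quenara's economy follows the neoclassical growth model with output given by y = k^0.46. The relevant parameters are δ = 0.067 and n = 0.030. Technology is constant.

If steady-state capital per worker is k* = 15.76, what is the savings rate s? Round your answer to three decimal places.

Steady state requires s·f(k) = (n + δ)·k, i.e. s·k^α = (n + δ)·k.
So s / (n + δ) = (k*)^(1−α) = 15.76^0.54 = 4.4328.
Therefore s = 4.4328 × (n + δ) = 4.4328 × 0.097 = 0.4300.

s ≈ 0.430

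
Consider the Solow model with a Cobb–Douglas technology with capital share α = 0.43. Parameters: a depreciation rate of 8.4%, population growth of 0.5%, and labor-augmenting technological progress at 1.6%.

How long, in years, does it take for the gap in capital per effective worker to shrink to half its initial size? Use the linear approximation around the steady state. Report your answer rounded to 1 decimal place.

Near the steady state the convergence rate is λ = (1 − α)(n + g + δ).
λ = (1 − 0.43) × 0.105 = 0.57 × 0.105 = 0.05985
Half-life = ln 2 / λ = 0.6931 / 0.05985 ≈ 11.58 years

t_½ ≈ 11.6 years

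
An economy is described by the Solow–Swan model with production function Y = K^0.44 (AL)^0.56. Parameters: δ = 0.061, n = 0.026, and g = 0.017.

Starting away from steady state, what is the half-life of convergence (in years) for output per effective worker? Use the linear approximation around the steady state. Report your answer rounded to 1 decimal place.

Near the steady state the convergence rate is λ = (1 − α)(n + g + δ).
λ = (1 − 0.44) × 0.104 = 0.56 × 0.104 = 0.05824
Half-life = ln 2 / λ = 0.6931 / 0.05824 ≈ 11.90 years

half-life ≈ 11.9 years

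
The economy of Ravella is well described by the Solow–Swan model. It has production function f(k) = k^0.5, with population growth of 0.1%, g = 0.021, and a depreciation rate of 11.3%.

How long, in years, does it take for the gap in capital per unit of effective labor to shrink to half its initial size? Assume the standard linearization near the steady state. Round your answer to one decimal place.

t_½ ≈ 10.3 years

Near the steady state the convergence rate is λ = (1 − α)(n + g + δ).
λ = (1 − 0.5) × 0.135 = 0.5 × 0.135 = 0.0675
Half-life = ln 2 / λ = 0.6931 / 0.0675 ≈ 10.27 years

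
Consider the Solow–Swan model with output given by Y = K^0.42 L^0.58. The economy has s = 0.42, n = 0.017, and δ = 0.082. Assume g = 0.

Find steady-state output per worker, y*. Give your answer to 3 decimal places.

In steady state, investment equals break-even investment: s·k^α = (n + δ)·k.
Dividing both sides by k: k^(1−α) = s / (n + δ).
k^0.58 = 0.42 / (0.017 + 0.082) = 0.42 / 0.099 = 4.2424
k* = 4.2424^(1/0.58) ≈ 12.0806
y* = (k*)^α = 12.0806^0.42 ≈ 2.8476

y* ≈ 2.848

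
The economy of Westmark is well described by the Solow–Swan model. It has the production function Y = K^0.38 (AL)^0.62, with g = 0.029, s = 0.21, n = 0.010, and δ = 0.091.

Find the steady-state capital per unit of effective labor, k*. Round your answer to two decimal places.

Steady state requires s·f(k) = (n + g + δ)·k, i.e. s·k^α = (n + g + δ)·k.
Rearranging, k^(1−α) = s / (n + g + δ).
k^0.62 = 0.21 / (0.010 + 0.029 + 0.091) = 0.21 / 0.130 = 1.6154
k* = 1.6154^(1/0.62) ≈ 2.1674

k* ≈ 2.17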